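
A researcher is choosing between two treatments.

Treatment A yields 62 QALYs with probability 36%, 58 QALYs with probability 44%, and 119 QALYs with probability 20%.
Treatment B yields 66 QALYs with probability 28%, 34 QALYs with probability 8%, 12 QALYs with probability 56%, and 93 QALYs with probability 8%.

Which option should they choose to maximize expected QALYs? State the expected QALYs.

Treatment A (71.64 QALYs)

Treatment A = 0.36 × 62 + 0.44 × 58 + 0.2 × 119 = 22.32 + 25.52 + 23.8 = 71.64
Treatment B = 0.28 × 66 + 0.08 × 34 + 0.56 × 12 + 0.08 × 93 = 18.48 + 2.72 + 6.72 + 7.44 = 35.36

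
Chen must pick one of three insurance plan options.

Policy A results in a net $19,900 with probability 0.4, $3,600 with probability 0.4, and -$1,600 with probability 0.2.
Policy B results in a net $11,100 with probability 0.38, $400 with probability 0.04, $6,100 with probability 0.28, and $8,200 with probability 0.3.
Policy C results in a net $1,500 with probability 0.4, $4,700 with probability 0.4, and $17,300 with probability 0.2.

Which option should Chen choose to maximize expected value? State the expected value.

Policy A ($9,080)

Policy A = 0.4 × 19900 + 0.4 × 3600 + 0.2 × (-1600) = 7960 + 1440 − 320 = 9080
Policy B = 0.38 × 11100 + 0.04 × 400 + 0.28 × 6100 + 0.3 × 8200 = 4218 + 16 + 1708 + 2460 = 8402
Policy C = 0.4 × 1500 + 0.4 × 4700 + 0.2 × 17300 = 600 + 1880 + 3460 = 5940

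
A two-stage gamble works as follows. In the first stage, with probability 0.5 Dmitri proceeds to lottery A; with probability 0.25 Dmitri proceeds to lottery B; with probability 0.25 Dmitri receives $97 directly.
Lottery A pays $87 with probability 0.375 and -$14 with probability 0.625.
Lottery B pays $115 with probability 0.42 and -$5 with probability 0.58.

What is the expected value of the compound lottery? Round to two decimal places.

$47.54

EV(A) = 0.375 × 87 + 0.625 × (-14) = 32.625 − 8.75 = 23.875
EV(B) = 0.42 × 115 + 0.58 × (-5) = 48.3 − 2.9 = 45.4
Branch C: 97 (certain)
Overall = 0.5 × 23.875 + 0.25 × 45.4 + 0.25 × 97 = 11.9375 + 11.35 + 24.25 = 47.5375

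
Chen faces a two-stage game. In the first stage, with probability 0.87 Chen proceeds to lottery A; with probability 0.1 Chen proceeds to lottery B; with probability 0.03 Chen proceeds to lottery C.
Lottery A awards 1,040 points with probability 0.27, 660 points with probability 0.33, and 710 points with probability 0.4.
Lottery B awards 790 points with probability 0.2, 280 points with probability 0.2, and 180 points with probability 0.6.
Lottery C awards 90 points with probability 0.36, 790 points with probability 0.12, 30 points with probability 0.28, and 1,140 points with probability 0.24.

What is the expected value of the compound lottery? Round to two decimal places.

EV(A) = 0.27 × 1040 + 0.33 × 660 + 0.4 × 710 = 280.8 + 217.8 + 284 = 782.6
EV(B) = 0.2 × 790 + 0.2 × 280 + 0.6 × 180 = 158 + 56 + 108 = 322
EV(C) = 0.36 × 90 + 0.12 × 790 + 0.28 × 30 + 0.24 × 1140 = 32.4 + 94.8 + 8.4 + 273.6 = 409.2
Overall = 0.87 × 782.6 + 0.1 × 322 + 0.03 × 409.2 = 680.862 + 32.2 + 12.276 = 725.338

725.34 points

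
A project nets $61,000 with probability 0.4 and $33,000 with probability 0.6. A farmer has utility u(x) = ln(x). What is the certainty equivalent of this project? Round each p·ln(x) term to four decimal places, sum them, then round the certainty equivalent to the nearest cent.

E[u] = 0.4·ln(61000) + 0.6·ln(33000) = 4.4075 + 6.2426 = 10.6501
CE = e^10.6501 ≈ 42196.81

$42,196.81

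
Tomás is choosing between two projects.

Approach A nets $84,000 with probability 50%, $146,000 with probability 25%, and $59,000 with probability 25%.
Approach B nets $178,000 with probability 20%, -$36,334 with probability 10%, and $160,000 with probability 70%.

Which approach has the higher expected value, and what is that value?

Approach B ($143,966.60)

Approach A = 0.5 × 84000 + 0.25 × 146000 + 0.25 × 59000 = 42000 + 36500 + 14750 = 93250
Approach B = 0.2 × 178000 + 0.1 × (-36334) + 0.7 × 160000 = 35600 − 3633.4 + 112000 = 143966.6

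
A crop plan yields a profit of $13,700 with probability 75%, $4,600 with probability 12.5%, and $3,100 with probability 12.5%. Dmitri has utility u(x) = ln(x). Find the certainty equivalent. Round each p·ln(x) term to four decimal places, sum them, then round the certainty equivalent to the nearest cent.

$9,926.87

E[u] = 0.75·ln(13700) + 0.125·ln(4600) + 0.125·ln(3100) = 7.1439 + 1.0542 + 1.0049 = 9.2030
CE = e^9.2030 ≈ 9926.87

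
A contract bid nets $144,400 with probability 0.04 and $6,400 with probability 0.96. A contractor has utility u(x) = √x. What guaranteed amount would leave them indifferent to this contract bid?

$8,464

E[u] = 0.04·√144400 + 0.96·√6400 = 0.04·380 + 0.96·80 = 92
CE = (92)² = 8464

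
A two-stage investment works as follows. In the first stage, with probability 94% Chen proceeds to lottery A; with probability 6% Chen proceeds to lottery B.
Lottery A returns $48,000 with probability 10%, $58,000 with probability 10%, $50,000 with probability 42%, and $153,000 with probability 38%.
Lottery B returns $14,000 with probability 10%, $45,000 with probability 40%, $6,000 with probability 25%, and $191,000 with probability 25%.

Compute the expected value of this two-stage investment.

$88,474.60

EV(A) = 0.1 × 48000 + 0.1 × 58000 + 0.42 × 50000 + 0.38 × 153000 = 4800 + 5800 + 21000 + 58140 = 89740
EV(B) = 0.1 × 14000 + 0.4 × 45000 + 0.25 × 6000 + 0.25 × 191000 = 1400 + 18000 + 1500 + 47750 = 68650
Overall = 0.94 × 89740 + 0.06 × 68650 = 84355.6 + 4119 = 88474.6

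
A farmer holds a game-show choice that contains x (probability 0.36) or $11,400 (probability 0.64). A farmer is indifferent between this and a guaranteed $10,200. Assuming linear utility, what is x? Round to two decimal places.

x = $8,066.67

0.36·x + 0.64·11400 = 10200
0.36·x = 10200 − 7296 = 2904
x = 2904 / 0.36 = 8066.6667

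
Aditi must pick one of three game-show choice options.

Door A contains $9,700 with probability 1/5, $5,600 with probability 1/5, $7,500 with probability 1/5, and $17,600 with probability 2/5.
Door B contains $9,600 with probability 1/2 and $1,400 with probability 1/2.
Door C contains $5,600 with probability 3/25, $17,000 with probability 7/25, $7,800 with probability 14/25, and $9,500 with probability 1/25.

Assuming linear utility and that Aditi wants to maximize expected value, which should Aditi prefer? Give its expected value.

Door A ($11,600)

Door A = 1/5 × 9700 + 1/5 × 5600 + 1/5 × 7500 + 2/5 × 17600 = 1940 + 1120 + 1500 + 7040 = 11600
Door B = 1/2 × 9600 + 1/2 × 1400 = 4800 + 700 = 5500
Door C = 3/25 × 5600 + 7/25 × 17000 + 14/25 × 7800 + 1/25 × 9500 = 672 + 4760 + 4368 + 380 = 10180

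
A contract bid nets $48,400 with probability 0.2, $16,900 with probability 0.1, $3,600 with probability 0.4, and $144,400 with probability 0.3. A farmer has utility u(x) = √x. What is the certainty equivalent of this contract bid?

E[u] = 0.2·√48400 + 0.1·√16900 + 0.4·√3600 + 0.3·√144400 = 0.2·220 + 0.1·130 + 0.4·60 + 0.3·380 = 195
CE = (195)² = 38025

$38,025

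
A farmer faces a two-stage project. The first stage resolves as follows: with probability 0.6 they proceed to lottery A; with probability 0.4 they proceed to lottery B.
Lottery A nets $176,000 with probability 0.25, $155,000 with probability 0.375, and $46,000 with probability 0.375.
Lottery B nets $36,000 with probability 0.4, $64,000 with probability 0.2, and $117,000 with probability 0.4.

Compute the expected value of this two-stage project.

EV(A) = 0.25 × 176000 + 0.375 × 155000 + 0.375 × 46000 = 44000 + 58125 + 17250 = 119375
EV(B) = 0.4 × 36000 + 0.2 × 64000 + 0.4 × 117000 = 14400 + 12800 + 46800 = 74000
Overall = 0.6 × 119375 + 0.4 × 74000 = 71625 + 29600 = 101225

$101,225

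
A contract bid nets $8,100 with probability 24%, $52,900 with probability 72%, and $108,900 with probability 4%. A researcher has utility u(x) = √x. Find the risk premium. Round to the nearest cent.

$4,227.84

E[u] = 0.24·√8100 + 0.72·√52900 + 0.04·√108900 = 0.24·90 + 0.72·230 + 0.04·330 = 200.4
CE = (200.4)² = 40160.16
Risk premium = EV − CE = 44388 − 40160.16 = 4227.84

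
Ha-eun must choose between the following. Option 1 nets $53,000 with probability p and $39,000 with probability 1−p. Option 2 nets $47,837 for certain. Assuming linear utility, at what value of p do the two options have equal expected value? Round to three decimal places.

p = 0.631

p·53000 + (1−p)·39000 = 47837
14000p + 39000 = 47837
p = (47837 − 39000) / 14000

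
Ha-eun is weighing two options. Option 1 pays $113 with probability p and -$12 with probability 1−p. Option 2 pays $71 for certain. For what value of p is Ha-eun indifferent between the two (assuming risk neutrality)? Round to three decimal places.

p = 0.664

p·113 + (1−p)·(-12) = 71
125p − 12 = 71
p = (71 + 12) / 125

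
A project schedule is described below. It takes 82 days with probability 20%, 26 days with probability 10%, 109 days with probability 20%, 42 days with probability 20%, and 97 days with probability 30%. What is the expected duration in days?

78.3 days

EV = 0.2 × 82 + 0.1 × 26 + 0.2 × 109 + 0.2 × 42 + 0.3 × 97 = 16.4 + 2.6 + 21.8 + 8.4 + 29.1 = 78.3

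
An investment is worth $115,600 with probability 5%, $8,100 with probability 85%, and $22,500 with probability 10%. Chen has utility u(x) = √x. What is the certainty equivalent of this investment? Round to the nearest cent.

E[u] = 0.05·√115600 + 0.85·√8100 + 0.1·√22500 = 0.05·340 + 0.85·90 + 0.1·150 = 108.5
CE = (108.5)² = 11772.25

$11,772.25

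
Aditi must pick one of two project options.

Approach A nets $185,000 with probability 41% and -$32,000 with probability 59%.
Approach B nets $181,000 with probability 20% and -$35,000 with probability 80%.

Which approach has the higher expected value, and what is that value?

Approach A = 0.41 × 185000 + 0.59 × (-32000) = 75850 − 18880 = 56970
Approach B = 0.2 × 181000 + 0.8 × (-35000) = 36200 − 28000 = 8200

Approach A ($56,970)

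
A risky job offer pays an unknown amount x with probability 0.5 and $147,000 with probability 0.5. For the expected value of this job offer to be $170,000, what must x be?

0.5·x + 0.5·147000 = 170000
0.5·x = 170000 − 73500 = 96500
x = 96500 / 0.5 = 193000

x = $193,000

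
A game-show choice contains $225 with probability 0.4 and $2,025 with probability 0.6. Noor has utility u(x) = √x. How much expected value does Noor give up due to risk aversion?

$216

E[u] = 0.4·√225 + 0.6·√2025 = 0.4·15 + 0.6·45 = 33
CE = (33)² = 1089
Risk premium = EV − CE = 1305 − 1089 = 216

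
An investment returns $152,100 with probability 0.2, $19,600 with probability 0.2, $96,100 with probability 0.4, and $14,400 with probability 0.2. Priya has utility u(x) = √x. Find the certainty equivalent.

E[u] = 0.2·√152100 + 0.2·√19600 + 0.4·√96100 + 0.2·√14400 = 0.2·390 + 0.2·140 + 0.4·310 + 0.2·120 = 254
CE = (254)² = 64516

$64,516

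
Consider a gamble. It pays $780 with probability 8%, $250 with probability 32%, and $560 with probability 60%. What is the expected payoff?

EV = 0.08 × 780 + 0.32 × 250 + 0.6 × 560 = 62.4 + 80 + 336 = 478.4

$478.40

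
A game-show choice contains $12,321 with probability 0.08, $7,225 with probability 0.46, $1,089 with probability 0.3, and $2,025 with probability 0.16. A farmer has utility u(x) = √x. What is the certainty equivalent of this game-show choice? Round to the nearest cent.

$4,235.41

E[u] = 0.08·√12321 + 0.46·√7225 + 0.3·√1089 + 0.16·√2025 = 0.08·111 + 0.46·85 + 0.3·33 + 0.16·45 = 65.08
CE = (65.08)² = 4235.4064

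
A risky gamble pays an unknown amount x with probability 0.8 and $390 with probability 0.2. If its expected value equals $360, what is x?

0.8·x + 0.2·390 = 360
0.8·x = 360 − 78 = 282
x = 282 / 0.8 = 352.5

x = $352.50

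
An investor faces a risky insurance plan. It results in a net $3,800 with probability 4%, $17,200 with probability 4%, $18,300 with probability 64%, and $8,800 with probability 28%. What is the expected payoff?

EV = 0.04 × 3800 + 0.04 × 17200 + 0.64 × 18300 + 0.28 × 8800 = 152 + 688 + 11712 + 2464 = 15016

$15,016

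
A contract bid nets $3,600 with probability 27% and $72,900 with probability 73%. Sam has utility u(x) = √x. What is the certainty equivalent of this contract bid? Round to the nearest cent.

E[u] = 0.27·√3600 + 0.73·√72900 = 0.27·60 + 0.73·270 = 213.3
CE = (213.3)² = 45496.89

$45,496.89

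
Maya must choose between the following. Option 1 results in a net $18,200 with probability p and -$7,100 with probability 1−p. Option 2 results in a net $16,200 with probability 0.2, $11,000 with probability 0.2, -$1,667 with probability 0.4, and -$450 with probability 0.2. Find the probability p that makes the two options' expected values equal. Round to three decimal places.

EV(Option 2) = 0.2 × 16200 + 0.2 × 11000 + 0.4 × (-1667) + 0.2 × (-450) = 3240 + 2200 − 666.8 − 90 = 4683.2
p·18200 + (1−p)·(-7100) = 4683.2
25300p − 7100 = 4683.2
p = (4683.2 + 7100) / 25300

p = 0.466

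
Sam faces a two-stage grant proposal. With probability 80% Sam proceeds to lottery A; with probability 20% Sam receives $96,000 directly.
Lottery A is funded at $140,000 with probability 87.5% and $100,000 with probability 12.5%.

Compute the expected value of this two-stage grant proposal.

$127,200

EV(A) = 0.875 × 140000 + 0.125 × 100000 = 122500 + 12500 = 135000
Branch B: 96000 (certain)
Overall = 0.8 × 135000 + 0.2 × 96000 = 108000 + 19200 = 127200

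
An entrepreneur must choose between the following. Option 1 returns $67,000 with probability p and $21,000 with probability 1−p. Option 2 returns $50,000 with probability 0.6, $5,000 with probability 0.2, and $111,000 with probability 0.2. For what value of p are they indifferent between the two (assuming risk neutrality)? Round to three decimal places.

EV(Option 2) = 0.6 × 50000 + 0.2 × 5000 + 0.2 × 111000 = 30000 + 1000 + 22200 = 53200
p·67000 + (1−p)·21000 = 53200
46000p + 21000 = 53200
p = (53200 − 21000) / 46000

p = 0.700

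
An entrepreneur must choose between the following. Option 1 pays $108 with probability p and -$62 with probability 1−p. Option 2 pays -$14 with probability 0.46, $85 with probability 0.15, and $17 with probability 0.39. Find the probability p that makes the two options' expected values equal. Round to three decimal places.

p = 0.441

EV(Option 2) = 0.46 × (-14) + 0.15 × 85 + 0.39 × 17 = -6.44 + 12.75 + 6.63 = 12.94
p·108 + (1−p)·(-62) = 12.94
170p − 62 = 12.94
p = (12.94 + 62) / 170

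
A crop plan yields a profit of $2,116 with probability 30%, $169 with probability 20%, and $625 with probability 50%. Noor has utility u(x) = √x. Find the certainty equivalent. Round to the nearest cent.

E[u] = 0.3·√2116 + 0.2·√169 + 0.5·√625 = 0.3·46 + 0.2·13 + 0.5·25 = 28.9
CE = (28.9)² = 835.21

$835.21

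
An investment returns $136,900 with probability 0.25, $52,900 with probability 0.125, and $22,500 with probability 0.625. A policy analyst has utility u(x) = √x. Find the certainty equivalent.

$46,225

E[u] = 0.25·√136900 + 0.125·√52900 + 0.625·√22500 = 0.25·370 + 0.125·230 + 0.625·150 = 215
CE = (215)² = 46225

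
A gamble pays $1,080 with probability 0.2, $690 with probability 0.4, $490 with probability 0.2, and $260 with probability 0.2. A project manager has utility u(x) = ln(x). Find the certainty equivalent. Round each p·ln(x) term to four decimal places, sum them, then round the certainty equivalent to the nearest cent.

E[u] = 0.2·ln(1080) + 0.4·ln(690) + 0.2·ln(490) + 0.2·ln(260) = 1.3969 + 2.6147 + 1.2389 + 1.1121 = 6.3626
CE = e^6.3626 ≈ 579.75

$579.75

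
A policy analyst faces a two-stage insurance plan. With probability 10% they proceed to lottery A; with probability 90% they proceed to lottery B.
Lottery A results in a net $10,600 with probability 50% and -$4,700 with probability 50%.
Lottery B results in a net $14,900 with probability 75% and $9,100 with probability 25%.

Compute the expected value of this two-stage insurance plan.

$12,400

EV(A) = 0.5 × 10600 + 0.5 × (-4700) = 5300 − 2350 = 2950
EV(B) = 0.75 × 14900 + 0.25 × 9100 = 11175 + 2275 = 13450
Overall = 0.1 × 2950 + 0.9 × 13450 = 295 + 12105 = 12400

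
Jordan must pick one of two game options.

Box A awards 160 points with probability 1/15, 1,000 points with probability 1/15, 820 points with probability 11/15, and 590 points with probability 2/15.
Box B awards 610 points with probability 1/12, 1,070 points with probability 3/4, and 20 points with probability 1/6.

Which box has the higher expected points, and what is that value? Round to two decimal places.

Box A = 1/15 × 160 + 1/15 × 1000 + 11/15 × 820 + 2/15 × 590 = 10.6667 + 66.6667 + 601.3333 + 78.6667 = 757.3333
Box B = 1/12 × 610 + 3/4 × 1070 + 1/6 × 20 = 50.8333 + 802.5 + 3.3333 = 856.6667

Box B (856.67 points)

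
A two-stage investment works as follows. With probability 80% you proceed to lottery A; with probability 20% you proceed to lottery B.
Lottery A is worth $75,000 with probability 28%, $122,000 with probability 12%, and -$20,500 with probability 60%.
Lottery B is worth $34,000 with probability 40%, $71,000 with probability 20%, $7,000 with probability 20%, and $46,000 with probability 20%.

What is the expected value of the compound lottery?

$26,352

EV(A) = 0.28 × 75000 + 0.12 × 122000 + 0.6 × (-20500) = 21000 + 14640 − 12300 = 23340
EV(B) = 0.4 × 34000 + 0.2 × 71000 + 0.2 × 7000 + 0.2 × 46000 = 13600 + 14200 + 1400 + 9200 = 38400
Overall = 0.8 × 23340 + 0.2 × 38400 = 18672 + 7680 = 26352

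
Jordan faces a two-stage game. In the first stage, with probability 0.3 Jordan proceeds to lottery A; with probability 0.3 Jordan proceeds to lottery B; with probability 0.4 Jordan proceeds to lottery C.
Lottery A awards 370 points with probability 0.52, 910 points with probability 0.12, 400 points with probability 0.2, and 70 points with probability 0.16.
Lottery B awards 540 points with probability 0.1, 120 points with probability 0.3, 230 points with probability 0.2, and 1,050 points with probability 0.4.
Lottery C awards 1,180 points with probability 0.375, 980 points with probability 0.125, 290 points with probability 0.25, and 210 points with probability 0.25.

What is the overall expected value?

560.64 points

EV(A) = 0.52 × 370 + 0.12 × 910 + 0.2 × 400 + 0.16 × 70 = 192.4 + 109.2 + 80 + 11.2 = 392.8
EV(B) = 0.1 × 540 + 0.3 × 120 + 0.2 × 230 + 0.4 × 1050 = 54 + 36 + 46 + 420 = 556
EV(C) = 0.375 × 1180 + 0.125 × 980 + 0.25 × 290 + 0.25 × 210 = 442.5 + 122.5 + 72.5 + 52.5 = 690
Overall = 0.3 × 392.8 + 0.3 × 556 + 0.4 × 690 = 117.84 + 166.8 + 276 = 560.64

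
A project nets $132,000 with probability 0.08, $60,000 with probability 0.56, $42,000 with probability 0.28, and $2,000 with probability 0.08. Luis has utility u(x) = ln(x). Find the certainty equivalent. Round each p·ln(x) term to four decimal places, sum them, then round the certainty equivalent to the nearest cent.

$44,055.26

E[u] = 0.08·ln(132000) + 0.56·ln(60000) + 0.28·ln(42000) + 0.08·ln(2000) = 0.9432 + 6.1612 + 2.9807 + 0.6081 = 10.6932
CE = e^10.6932 ≈ 44055.26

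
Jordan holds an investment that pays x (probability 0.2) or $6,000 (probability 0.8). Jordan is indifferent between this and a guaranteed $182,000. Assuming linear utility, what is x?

0.2·x + 0.8·6000 = 182000
0.2·x = 182000 − 4800 = 177200
x = 177200 / 0.2 = 886000

x = $886,000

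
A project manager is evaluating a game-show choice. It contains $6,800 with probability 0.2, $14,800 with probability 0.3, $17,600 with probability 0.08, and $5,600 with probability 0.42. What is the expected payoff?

$9,560

EV = 0.2 × 6800 + 0.3 × 14800 + 0.08 × 17600 + 0.42 × 5600 = 1360 + 4440 + 1408 + 2352 = 9560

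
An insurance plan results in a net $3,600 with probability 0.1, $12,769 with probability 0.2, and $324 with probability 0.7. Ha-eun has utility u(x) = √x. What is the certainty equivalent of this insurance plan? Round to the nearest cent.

E[u] = 0.1·√3600 + 0.2·√12769 + 0.7·√324 = 0.1·60 + 0.2·113 + 0.7·18 = 41.2
CE = (41.2)² = 1697.44

$1,697.44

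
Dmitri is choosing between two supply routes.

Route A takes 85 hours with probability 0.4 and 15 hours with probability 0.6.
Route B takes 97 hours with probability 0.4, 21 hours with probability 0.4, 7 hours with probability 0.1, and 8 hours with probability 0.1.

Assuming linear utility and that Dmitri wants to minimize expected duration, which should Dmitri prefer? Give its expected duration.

Route A = 0.4 × 85 + 0.6 × 15 = 34 + 9 = 43
Route B = 0.4 × 97 + 0.4 × 21 + 0.1 × 7 + 0.1 × 8 = 38.8 + 8.4 + 0.7 + 0.8 = 48.7

Route A (43 hours)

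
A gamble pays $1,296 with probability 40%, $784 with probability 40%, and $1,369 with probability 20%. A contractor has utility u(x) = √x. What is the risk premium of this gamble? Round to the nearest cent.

E[u] = 0.4·√1296 + 0.4·√784 + 0.2·√1369 = 0.4·36 + 0.4·28 + 0.2·37 = 33
CE = (33)² = 1089
Risk premium = EV − CE = 1105.8 − 1089 = 16.8

$16.80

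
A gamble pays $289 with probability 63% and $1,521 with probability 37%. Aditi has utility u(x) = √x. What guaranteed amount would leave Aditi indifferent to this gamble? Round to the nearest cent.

E[u] = 0.63·√289 + 0.37·√1521 = 0.63·17 + 0.37·39 = 25.14
CE = (25.14)² = 632.0196

$632.02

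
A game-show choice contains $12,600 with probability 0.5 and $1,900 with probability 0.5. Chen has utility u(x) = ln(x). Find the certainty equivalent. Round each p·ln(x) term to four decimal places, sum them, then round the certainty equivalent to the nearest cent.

$4,892.70

E[u] = 0.5·ln(12600) + 0.5·ln(1900) = 4.7207 + 3.7748 = 8.4955
CE = e^8.4955 ≈ 4892.70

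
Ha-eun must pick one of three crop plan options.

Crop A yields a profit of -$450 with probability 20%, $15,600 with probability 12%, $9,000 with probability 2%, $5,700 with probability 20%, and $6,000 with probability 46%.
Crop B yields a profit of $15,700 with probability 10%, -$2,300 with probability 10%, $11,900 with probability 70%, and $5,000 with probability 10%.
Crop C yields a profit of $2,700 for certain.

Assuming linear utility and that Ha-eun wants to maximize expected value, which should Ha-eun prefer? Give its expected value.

Crop A = 0.2 × (-450) + 0.12 × 15600 + 0.02 × 9000 + 0.2 × 5700 + 0.46 × 6000 = -90 + 1872 + 180 + 1140 + 2760 = 5862
Crop B = 0.1 × 15700 + 0.1 × (-2300) + 0.7 × 11900 + 0.1 × 5000 = 1570 − 230 + 8330 + 500 = 10170
Crop C: 2700 (certain)

Crop B ($10,170)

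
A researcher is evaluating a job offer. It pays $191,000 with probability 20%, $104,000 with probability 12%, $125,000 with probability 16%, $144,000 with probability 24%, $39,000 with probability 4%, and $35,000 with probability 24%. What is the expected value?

EV = 0.2 × 191000 + 0.12 × 104000 + 0.16 × 125000 + 0.24 × 144000 + 0.04 × 39000 + 0.24 × 35000 = 38200 + 12480 + 20000 + 34560 + 1560 + 8400 = 115200

$115,200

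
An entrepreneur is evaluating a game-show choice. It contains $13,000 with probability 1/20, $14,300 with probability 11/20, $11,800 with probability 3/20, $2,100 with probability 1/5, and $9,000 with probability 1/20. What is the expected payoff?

EV = 1/20 × 13000 + 11/20 × 14300 + 3/20 × 11800 + 1/5 × 2100 + 1/20 × 9000 = 650 + 7865 + 1770 + 420 + 450 = 11155

$11,155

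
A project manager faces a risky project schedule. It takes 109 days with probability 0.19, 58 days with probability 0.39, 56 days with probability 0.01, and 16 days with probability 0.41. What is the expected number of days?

EV = 0.19 × 109 + 0.39 × 58 + 0.01 × 56 + 0.41 × 16 = 20.71 + 22.62 + 0.56 + 6.56 = 50.45

50.45 days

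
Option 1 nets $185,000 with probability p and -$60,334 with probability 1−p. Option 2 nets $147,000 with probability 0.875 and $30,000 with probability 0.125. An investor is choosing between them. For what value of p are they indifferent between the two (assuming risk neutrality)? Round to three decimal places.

p = 0.785

EV(Option 2) = 0.875 × 147000 + 0.125 × 30000 = 128625 + 3750 = 132375
p·185000 + (1−p)·(-60334) = 132375
245334p − 60334 = 132375
p = (132375 + 60334) / 245334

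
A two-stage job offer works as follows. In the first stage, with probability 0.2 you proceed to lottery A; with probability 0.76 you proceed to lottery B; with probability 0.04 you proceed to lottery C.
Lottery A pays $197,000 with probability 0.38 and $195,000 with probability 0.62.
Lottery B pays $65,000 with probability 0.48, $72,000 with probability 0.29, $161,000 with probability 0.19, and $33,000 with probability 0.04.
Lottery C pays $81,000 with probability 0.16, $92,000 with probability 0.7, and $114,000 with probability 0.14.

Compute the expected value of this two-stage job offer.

EV(A) = 0.38 × 197000 + 0.62 × 195000 = 74860 + 120900 = 195760
EV(B) = 0.48 × 65000 + 0.29 × 72000 + 0.19 × 161000 + 0.04 × 33000 = 31200 + 20880 + 30590 + 1320 = 83990
EV(C) = 0.16 × 81000 + 0.7 × 92000 + 0.14 × 114000 = 12960 + 64400 + 15960 = 93320
Overall = 0.2 × 195760 + 0.76 × 83990 + 0.04 × 93320 = 39152 + 63832.4 + 3732.8 = 106717.2

$106,717.20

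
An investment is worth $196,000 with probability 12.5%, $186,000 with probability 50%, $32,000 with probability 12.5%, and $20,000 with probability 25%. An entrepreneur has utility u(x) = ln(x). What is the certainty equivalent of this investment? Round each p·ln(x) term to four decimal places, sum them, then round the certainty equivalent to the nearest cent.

$86,042.79

E[u] = 0.125·ln(196000) + 0.5·ln(186000) + 0.125·ln(32000) + 0.25·ln(20000) = 1.5232 + 6.0668 + 1.2967 + 2.4759 = 11.3626
CE = e^11.3626 ≈ 86042.79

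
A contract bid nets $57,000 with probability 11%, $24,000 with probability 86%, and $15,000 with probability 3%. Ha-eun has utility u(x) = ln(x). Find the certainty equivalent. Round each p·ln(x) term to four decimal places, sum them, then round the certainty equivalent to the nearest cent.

E[u] = 0.11·ln(57000) + 0.86·ln(24000) + 0.03·ln(15000) = 1.2046 + 8.6738 + 0.2885 = 10.1669
CE = e^10.1669 ≈ 26027.27

$26,027.27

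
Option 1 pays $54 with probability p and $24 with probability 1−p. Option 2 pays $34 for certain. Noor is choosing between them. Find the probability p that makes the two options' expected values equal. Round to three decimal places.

p·54 + (1−p)·24 = 34
30p + 24 = 34
p = (34 − 24) / 30

p = 0.333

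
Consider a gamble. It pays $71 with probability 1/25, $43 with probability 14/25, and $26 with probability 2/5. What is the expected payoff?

EV = 1/25 × 71 + 14/25 × 43 + 2/5 × 26 = 2.84 + 24.08 + 10.4 = 37.32

$37.32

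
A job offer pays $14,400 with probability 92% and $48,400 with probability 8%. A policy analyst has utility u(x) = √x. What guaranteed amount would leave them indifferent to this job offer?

E[u] = 0.92·√14400 + 0.08·√48400 = 0.92·120 + 0.08·220 = 128
CE = (128)² = 16384

$16,384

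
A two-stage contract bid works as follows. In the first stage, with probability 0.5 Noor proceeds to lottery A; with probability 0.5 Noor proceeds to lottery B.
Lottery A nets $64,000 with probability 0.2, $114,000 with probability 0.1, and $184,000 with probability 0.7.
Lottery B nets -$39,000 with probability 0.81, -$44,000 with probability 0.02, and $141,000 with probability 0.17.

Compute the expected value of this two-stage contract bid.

$72,250

EV(A) = 0.2 × 64000 + 0.1 × 114000 + 0.7 × 184000 = 12800 + 11400 + 128800 = 153000
EV(B) = 0.81 × (-39000) + 0.02 × (-44000) + 0.17 × 141000 = -31590 − 880 + 23970 = -8500
Overall = 0.5 × 153000 + 0.5 × (-8500) = 76500 − 4250 = 72250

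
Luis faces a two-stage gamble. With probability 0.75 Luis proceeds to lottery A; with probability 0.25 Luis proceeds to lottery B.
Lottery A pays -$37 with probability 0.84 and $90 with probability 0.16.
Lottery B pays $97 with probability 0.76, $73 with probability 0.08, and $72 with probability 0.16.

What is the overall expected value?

$10.26

EV(A) = 0.84 × (-37) + 0.16 × 90 = -31.08 + 14.4 = -16.68
EV(B) = 0.76 × 97 + 0.08 × 73 + 0.16 × 72 = 73.72 + 5.84 + 11.52 = 91.08
Overall = 0.75 × (-16.68) + 0.25 × 91.08 = -12.51 + 22.77 = 10.26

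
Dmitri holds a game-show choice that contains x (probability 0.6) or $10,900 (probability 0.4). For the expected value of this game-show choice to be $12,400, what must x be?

x = $13,400

0.6·x + 0.4·10900 = 12400
0.6·x = 12400 − 4360 = 8040
x = 8040 / 0.6 = 13400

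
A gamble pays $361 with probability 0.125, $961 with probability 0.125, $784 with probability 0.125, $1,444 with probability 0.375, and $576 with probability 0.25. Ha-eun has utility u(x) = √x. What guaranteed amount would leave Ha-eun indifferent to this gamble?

E[u] = 0.125·√361 + 0.125·√961 + 0.125·√784 + 0.375·√1444 + 0.25·√576 = 0.125·19 + 0.125·31 + 0.125·28 + 0.375·38 + 0.25·24 = 30
CE = (30)² = 900

$900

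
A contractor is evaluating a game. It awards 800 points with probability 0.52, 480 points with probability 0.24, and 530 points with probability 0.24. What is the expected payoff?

658.4 points

EV = 0.52 × 800 + 0.24 × 480 + 0.24 × 530 = 416 + 115.2 + 127.2 = 658.4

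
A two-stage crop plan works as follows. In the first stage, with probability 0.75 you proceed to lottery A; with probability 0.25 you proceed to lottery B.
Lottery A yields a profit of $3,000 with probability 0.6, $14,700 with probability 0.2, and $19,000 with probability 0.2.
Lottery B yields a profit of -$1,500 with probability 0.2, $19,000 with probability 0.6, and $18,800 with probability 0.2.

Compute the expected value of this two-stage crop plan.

$10,120

EV(A) = 0.6 × 3000 + 0.2 × 14700 + 0.2 × 19000 = 1800 + 2940 + 3800 = 8540
EV(B) = 0.2 × (-1500) + 0.6 × 19000 + 0.2 × 18800 = -300 + 11400 + 3760 = 14860
Overall = 0.75 × 8540 + 0.25 × 14860 = 6405 + 3715 = 10120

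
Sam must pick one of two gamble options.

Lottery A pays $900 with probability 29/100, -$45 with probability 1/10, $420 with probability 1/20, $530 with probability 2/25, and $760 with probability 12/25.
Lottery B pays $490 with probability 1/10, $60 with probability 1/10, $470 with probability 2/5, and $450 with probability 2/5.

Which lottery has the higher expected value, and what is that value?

Lottery A = 29/100 × 900 + 1/10 × (-45) + 1/20 × 420 + 2/25 × 530 + 12/25 × 760 = 261 − 4.5 + 21 + 42.4 + 364.8 = 684.7
Lottery B = 1/10 × 490 + 1/10 × 60 + 2/5 × 470 + 2/5 × 450 = 49 + 6 + 188 + 180 = 423

Lottery A ($684.70)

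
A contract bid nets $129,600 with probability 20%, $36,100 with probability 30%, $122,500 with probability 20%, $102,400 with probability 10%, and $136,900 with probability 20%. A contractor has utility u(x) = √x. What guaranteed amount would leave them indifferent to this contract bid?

$93,025

E[u] = 0.2·√129600 + 0.3·√36100 + 0.2·√122500 + 0.1·√102400 + 0.2·√136900 = 0.2·360 + 0.3·190 + 0.2·350 + 0.1·320 + 0.2·370 = 305
CE = (305)² = 93025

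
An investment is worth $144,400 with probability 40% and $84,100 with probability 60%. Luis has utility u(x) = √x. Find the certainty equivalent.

E[u] = 0.4·√144400 + 0.6·√84100 = 0.4·380 + 0.6·290 = 326
CE = (326)² = 106276

$106,276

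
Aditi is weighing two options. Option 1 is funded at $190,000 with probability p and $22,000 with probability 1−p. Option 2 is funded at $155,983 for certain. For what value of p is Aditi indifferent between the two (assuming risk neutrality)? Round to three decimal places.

p = 0.798

p·190000 + (1−p)·22000 = 155983
168000p + 22000 = 155983
p = (155983 − 22000) / 168000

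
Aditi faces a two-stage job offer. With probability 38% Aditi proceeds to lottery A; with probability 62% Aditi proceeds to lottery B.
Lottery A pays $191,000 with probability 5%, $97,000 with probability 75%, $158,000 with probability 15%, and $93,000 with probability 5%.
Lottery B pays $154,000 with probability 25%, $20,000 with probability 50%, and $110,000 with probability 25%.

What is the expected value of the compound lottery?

EV(A) = 0.05 × 191000 + 0.75 × 97000 + 0.15 × 158000 + 0.05 × 93000 = 9550 + 72750 + 23700 + 4650 = 110650
EV(B) = 0.25 × 154000 + 0.5 × 20000 + 0.25 × 110000 = 38500 + 10000 + 27500 = 76000
Overall = 0.38 × 110650 + 0.62 × 76000 = 42047 + 47120 = 89167

$89,167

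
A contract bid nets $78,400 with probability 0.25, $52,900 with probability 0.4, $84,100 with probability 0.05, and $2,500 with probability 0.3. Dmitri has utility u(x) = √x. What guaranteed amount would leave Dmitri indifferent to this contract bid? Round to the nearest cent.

E[u] = 0.25·√78400 + 0.4·√52900 + 0.05·√84100 + 0.3·√2500 = 0.25·280 + 0.4·230 + 0.05·290 + 0.3·50 = 191.5
CE = (191.5)² = 36672.25

$36,672.25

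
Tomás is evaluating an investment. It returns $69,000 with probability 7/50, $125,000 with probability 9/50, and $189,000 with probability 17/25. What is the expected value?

$160,680

EV = 7/50 × 69000 + 9/50 × 125000 + 17/25 × 189000 = 9660 + 22500 + 128520 = 160680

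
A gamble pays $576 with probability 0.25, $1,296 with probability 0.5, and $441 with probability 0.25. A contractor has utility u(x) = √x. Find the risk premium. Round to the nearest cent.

E[u] = 0.25·√576 + 0.5·√1296 + 0.25·√441 = 0.25·24 + 0.5·36 + 0.25·21 = 29.25
CE = (29.25)² = 855.5625
Risk premium = EV − CE = 902.25 − 855.5625 = 46.6875

$46.69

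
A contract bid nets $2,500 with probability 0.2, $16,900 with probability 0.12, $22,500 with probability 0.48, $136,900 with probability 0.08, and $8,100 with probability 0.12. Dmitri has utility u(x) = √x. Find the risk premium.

E[u] = 0.2·√2500 + 0.12·√16900 + 0.48·√22500 + 0.08·√136900 + 0.12·√8100 = 0.2·50 + 0.12·130 + 0.48·150 + 0.08·370 + 0.12·90 = 138
CE = (138)² = 19044
Risk premium = EV − CE = 25252 − 19044 = 6208

$6,208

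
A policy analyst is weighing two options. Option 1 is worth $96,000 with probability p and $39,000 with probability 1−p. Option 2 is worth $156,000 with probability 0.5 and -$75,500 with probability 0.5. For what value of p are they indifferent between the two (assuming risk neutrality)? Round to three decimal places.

EV(Option 2) = 0.5 × 156000 + 0.5 × (-75500) = 78000 − 37750 = 40250
p·96000 + (1−p)·39000 = 40250
57000p + 39000 = 40250
p = (40250 − 39000) / 57000

p = 0.022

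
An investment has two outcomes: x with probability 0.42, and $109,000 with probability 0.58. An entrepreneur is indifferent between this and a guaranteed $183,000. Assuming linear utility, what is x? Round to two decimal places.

x = $285,190.48

0.42·x + 0.58·109000 = 183000
0.42·x = 183000 − 63220 = 119780
x = 119780 / 0.42 = 285190.4762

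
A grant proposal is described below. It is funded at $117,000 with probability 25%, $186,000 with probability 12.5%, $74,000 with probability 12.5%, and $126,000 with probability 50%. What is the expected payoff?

EV = 0.25 × 117000 + 0.125 × 186000 + 0.125 × 74000 + 0.5 × 126000 = 29250 + 23250 + 9250 + 63000 = 124750

$124,750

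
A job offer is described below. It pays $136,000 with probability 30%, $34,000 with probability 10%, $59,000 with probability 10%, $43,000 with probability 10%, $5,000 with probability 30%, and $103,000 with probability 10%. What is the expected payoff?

EV = 0.3 × 136000 + 0.1 × 34000 + 0.1 × 59000 + 0.1 × 43000 + 0.3 × 5000 + 0.1 × 103000 = 40800 + 3400 + 5900 + 4300 + 1500 + 10300 = 66200

$66,200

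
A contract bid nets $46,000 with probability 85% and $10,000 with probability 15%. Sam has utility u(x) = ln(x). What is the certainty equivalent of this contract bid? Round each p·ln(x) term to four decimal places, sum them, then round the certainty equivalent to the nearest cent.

$36,588.89

E[u] = 0.85·ln(46000) + 0.15·ln(10000) = 9.1259 + 1.3816 = 10.5075
CE = e^10.5075 ≈ 36588.89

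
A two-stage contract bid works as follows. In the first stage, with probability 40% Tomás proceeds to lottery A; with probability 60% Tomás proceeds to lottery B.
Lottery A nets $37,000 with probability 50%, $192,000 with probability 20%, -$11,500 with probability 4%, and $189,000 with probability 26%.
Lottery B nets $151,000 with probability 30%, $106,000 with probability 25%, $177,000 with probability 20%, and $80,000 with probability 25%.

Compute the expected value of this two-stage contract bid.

EV(A) = 0.5 × 37000 + 0.2 × 192000 + 0.04 × (-11500) + 0.26 × 189000 = 18500 + 38400 − 460 + 49140 = 105580
EV(B) = 0.3 × 151000 + 0.25 × 106000 + 0.2 × 177000 + 0.25 × 80000 = 45300 + 26500 + 35400 + 20000 = 127200
Overall = 0.4 × 105580 + 0.6 × 127200 = 42232 + 76320 = 118552

$118,552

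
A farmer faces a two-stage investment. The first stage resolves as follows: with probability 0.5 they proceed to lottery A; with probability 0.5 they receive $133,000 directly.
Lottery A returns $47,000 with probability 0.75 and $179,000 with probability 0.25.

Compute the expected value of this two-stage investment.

EV(A) = 0.75 × 47000 + 0.25 × 179000 = 35250 + 44750 = 80000
Branch B: 133000 (certain)
Overall = 0.5 × 80000 + 0.5 × 133000 = 40000 + 66500 = 106500

$106,500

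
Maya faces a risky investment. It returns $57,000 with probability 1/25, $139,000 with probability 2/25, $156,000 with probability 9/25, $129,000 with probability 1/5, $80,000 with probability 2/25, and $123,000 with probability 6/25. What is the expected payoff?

$131,280

EV = 1/25 × 57000 + 2/25 × 139000 + 9/25 × 156000 + 1/5 × 129000 + 2/25 × 80000 + 6/25 × 123000 = 2280 + 11120 + 56160 + 25800 + 6400 + 29520 = 131280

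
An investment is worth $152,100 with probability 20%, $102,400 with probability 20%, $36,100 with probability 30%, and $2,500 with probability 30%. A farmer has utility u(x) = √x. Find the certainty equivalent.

$45,796

E[u] = 0.2·√152100 + 0.2·√102400 + 0.3·√36100 + 0.3·√2500 = 0.2·390 + 0.2·320 + 0.3·190 + 0.3·50 = 214
CE = (214)² = 45796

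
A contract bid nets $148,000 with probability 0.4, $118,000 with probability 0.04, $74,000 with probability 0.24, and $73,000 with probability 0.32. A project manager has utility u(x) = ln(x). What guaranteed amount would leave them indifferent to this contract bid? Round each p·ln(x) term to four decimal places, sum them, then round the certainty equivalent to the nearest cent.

$99,042.07

E[u] = 0.4·ln(148000) + 0.04·ln(118000) + 0.24·ln(74000) + 0.32·ln(73000) = 4.7620 + 0.4671 + 2.6908 + 3.5834 = 11.5033
CE = e^11.5033 ≈ 99042.07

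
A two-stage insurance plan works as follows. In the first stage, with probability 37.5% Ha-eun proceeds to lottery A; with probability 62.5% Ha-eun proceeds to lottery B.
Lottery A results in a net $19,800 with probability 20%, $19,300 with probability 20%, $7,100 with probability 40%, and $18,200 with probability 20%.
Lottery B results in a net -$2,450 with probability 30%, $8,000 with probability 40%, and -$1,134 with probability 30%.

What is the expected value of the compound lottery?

EV(A) = 0.2 × 19800 + 0.2 × 19300 + 0.4 × 7100 + 0.2 × 18200 = 3960 + 3860 + 2840 + 3640 = 14300
EV(B) = 0.3 × (-2450) + 0.4 × 8000 + 0.3 × (-1134) = -735 + 3200 − 340.2 = 2124.8
Overall = 0.375 × 14300 + 0.625 × 2124.8 = 5362.5 + 1328 = 6690.5

$6,690.50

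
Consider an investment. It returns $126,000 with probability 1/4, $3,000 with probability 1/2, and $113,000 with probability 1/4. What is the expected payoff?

$61,250

EV = 1/4 × 126000 + 1/2 × 3000 + 1/4 × 113000 = 31500 + 1500 + 28250 = 61250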